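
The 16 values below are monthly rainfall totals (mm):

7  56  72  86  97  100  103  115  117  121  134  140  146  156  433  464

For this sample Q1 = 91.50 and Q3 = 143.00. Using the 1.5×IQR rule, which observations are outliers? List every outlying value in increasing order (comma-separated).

IQR = Q3 − Q1 = 143.00 − 91.50 = 51.50.
Lower fence = Q1 − 1.5·IQR = 91.50 − 77.25 = 14.25.
Upper fence = Q3 + 1.5·IQR = 143.00 + 77.25 = 220.25.
7 < 14.25 → outlier.
433 > 220.25 → outlier.
464 > 220.25 → outlier.
All remaining values lie within [14.25, 220.25].

7, 433, 464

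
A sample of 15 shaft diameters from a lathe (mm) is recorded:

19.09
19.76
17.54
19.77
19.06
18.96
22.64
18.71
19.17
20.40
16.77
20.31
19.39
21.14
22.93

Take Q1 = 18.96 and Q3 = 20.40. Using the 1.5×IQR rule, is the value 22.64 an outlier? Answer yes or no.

IQR = Q3 − Q1 = 20.40 − 18.96 = 1.44.
Lower fence = Q1 − 1.5·IQR = 18.96 − 2.16 = 16.80.
Upper fence = Q3 + 1.5·IQR = 20.40 + 2.16 = 22.56.
22.64 lies above the upper fence.

yes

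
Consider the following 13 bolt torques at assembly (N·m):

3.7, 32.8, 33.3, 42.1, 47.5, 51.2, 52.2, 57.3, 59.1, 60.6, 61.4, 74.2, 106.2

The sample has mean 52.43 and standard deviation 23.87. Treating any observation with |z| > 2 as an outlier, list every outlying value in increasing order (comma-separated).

3.7, 106.2

Cutoffs at x̄ ± 2s: 52.43 ± 2·23.87 = [4.69, 100.17].
3.7: z = -2.04, |z| > 2 → outlier.
106.2: z = 2.25, |z| > 2 → outlier.
Every other value lies within [4.69, 100.17].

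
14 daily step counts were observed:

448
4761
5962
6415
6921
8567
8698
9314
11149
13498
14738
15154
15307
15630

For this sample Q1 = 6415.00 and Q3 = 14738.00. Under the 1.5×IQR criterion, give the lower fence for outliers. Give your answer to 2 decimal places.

-6069.50

IQR = Q3 − Q1 = 14738.00 − 6415.00 = 8323.00.
Lower fence = Q1 − 1.5·IQR = 6415.00 − 12484.50 = -6069.50.
Upper fence = Q3 + 1.5·IQR = 14738.00 + 12484.50 = 27222.50.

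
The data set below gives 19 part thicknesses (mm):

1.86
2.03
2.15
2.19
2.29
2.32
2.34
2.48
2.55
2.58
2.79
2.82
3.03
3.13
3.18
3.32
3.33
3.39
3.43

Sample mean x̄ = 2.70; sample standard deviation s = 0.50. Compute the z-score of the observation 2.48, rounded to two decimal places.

z = (2.48 − 2.70) / 0.50 = -0.44.

-0.44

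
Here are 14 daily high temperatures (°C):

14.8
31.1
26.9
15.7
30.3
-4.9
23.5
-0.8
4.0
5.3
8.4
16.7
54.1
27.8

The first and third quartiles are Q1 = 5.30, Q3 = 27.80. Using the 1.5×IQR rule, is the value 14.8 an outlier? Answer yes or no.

no

IQR = Q3 − Q1 = 27.80 − 5.30 = 22.50.
Lower fence = Q1 − 1.5·IQR = 5.30 − 33.75 = -28.45.
Upper fence = Q3 + 1.5·IQR = 27.80 + 33.75 = 61.55.
14.8 lies within [-28.45, 61.55].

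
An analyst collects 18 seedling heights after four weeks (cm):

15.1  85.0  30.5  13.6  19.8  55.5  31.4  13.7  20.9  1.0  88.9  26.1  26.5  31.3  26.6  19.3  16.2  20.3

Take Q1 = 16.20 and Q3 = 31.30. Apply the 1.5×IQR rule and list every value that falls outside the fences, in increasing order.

IQR = Q3 − Q1 = 31.30 − 16.20 = 15.10.
Lower fence = Q1 − 1.5·IQR = 16.20 − 22.65 = -6.45.
Upper fence = Q3 + 1.5·IQR = 31.30 + 22.65 = 53.95.
55.5 > 53.95 → outlier.
85.0 > 53.95 → outlier.
88.9 > 53.95 → outlier.
All remaining values lie within [-6.45, 53.95].

55.5, 85.0, 88.9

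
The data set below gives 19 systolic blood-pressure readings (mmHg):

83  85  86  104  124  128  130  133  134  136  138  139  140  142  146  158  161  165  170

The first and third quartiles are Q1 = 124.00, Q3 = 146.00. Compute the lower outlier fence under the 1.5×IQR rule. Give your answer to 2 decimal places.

IQR = Q3 − Q1 = 146.00 − 124.00 = 22.00.
Lower fence = Q1 − 1.5·IQR = 124.00 − 33.00 = 91.00.
Upper fence = Q3 + 1.5·IQR = 146.00 + 33.00 = 179.00.

91.00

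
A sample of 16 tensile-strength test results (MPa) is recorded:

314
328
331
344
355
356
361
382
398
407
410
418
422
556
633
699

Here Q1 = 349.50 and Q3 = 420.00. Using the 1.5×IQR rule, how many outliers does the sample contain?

IQR = 70.50; fences at 349.50 − 105.75 = 243.75 and 420.00 + 105.75 = 525.75.
Outside the cutoffs: 556, 633, 699.

3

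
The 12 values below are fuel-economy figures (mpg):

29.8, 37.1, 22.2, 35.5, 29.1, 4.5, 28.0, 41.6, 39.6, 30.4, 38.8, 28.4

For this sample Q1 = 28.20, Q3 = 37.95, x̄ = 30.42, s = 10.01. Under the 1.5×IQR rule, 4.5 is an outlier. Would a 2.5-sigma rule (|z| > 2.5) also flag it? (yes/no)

z = (4.5 − 30.42) / 10.01 = -2.59.
|z| = 2.59 > 2.5.

yes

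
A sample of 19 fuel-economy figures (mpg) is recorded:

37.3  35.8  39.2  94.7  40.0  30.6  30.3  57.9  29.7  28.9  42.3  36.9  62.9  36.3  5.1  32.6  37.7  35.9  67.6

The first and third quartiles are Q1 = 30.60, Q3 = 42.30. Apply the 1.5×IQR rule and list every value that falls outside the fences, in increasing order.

5.1, 62.9, 67.6, 94.7

IQR = Q3 − Q1 = 42.30 − 30.60 = 11.70.
Lower fence = Q1 − 1.5·IQR = 30.60 − 17.55 = 13.05.
Upper fence = Q3 + 1.5·IQR = 42.30 + 17.55 = 59.85.
5.1 < 13.05 → outlier.
62.9 > 59.85 → outlier.
67.6 > 59.85 → outlier.
94.7 > 59.85 → outlier.
All remaining values lie within [13.05, 59.85].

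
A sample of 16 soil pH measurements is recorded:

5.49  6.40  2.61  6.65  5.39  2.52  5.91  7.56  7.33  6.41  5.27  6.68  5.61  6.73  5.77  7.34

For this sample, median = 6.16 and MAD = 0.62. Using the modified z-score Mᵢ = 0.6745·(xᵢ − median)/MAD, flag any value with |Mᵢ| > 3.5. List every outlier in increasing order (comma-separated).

2.52, 2.61

|Mᵢ| > 3.5 ⇔ |xᵢ − 6.16| > 3.5·0.62/0.6745 = 3.22.
So outliers lie outside [2.94, 9.38].
2.52: M = -3.96 → outlier.
2.61: M = -3.86 → outlier.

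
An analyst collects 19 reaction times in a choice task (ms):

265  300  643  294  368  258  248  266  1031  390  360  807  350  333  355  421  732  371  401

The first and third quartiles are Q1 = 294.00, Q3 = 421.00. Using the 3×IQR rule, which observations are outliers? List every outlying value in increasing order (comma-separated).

IQR = Q3 − Q1 = 421.00 − 294.00 = 127.00.
Lower fence = Q1 − 3·IQR = 294.00 − 381.00 = -87.00.
Upper fence = Q3 + 3·IQR = 421.00 + 381.00 = 802.00.
807 > 802.00 → outlier.
1031 > 802.00 → outlier.
All remaining values lie within [-87.00, 802.00].

807, 1031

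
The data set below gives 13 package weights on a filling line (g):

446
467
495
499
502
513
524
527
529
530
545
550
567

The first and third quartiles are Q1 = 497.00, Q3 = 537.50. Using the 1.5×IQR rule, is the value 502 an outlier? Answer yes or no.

IQR = Q3 − Q1 = 537.50 − 497.00 = 40.50.
Lower fence = Q1 − 1.5·IQR = 497.00 − 60.75 = 436.25.
Upper fence = Q3 + 1.5·IQR = 537.50 + 60.75 = 598.25.
502 lies within [436.25, 598.25].

no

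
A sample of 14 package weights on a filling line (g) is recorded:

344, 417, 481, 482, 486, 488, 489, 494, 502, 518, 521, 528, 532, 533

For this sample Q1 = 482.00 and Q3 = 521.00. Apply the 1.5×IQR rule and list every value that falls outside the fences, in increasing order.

344, 417

IQR = Q3 − Q1 = 521.00 − 482.00 = 39.00.
Lower fence = Q1 − 1.5·IQR = 482.00 − 58.50 = 423.50.
Upper fence = Q3 + 1.5·IQR = 521.00 + 58.50 = 579.50.
344 < 423.50 → outlier.
417 < 423.50 → outlier.
All remaining values lie within [423.50, 579.50].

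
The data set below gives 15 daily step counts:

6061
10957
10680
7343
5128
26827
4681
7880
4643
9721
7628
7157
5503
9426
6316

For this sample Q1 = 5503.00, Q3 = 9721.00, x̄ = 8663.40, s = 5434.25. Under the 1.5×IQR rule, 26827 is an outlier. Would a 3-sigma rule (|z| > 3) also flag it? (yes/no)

yes

z = (26827 − 8663.40) / 5434.25 = 3.34.
|z| = 3.34 > 3.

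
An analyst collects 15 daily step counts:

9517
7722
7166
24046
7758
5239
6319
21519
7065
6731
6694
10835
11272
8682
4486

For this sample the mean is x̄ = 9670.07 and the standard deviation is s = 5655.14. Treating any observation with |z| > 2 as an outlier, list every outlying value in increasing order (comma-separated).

Cutoffs at x̄ ± 2s: 9670.07 ± 2·5655.14 = [-1640.21, 20980.35].
21519: z = 2.10, |z| > 2 → outlier.
24046: z = 2.54, |z| > 2 → outlier.
Every other value lies within [-1640.21, 20980.35].

21519, 24046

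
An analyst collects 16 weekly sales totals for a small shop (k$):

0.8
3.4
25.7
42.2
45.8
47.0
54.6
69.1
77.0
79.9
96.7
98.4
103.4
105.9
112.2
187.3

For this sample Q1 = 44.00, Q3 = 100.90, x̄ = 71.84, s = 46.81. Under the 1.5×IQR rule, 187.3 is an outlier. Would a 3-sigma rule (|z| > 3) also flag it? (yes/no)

z = (187.3 − 71.84) / 46.81 = 2.47.
|z| = 2.47 ≤ 3.

no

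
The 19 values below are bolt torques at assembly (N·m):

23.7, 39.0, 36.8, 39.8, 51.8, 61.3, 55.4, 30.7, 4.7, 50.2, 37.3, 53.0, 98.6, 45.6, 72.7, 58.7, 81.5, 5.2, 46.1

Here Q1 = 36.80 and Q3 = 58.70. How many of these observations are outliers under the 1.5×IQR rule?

IQR = 21.90; fences at 36.80 − 32.85 = 3.95 and 58.70 + 32.85 = 91.55.
Outside the cutoffs: 98.6.

1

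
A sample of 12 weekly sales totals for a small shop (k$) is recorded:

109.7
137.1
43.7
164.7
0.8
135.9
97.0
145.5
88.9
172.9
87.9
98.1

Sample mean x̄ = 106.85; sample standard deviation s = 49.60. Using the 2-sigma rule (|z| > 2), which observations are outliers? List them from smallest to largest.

0.8

Cutoffs at x̄ ± 2s: 106.85 ± 2·49.60 = [7.65, 206.05].
0.8: z = -2.14, |z| > 2 → outlier.
Every other value lies within [7.65, 206.05].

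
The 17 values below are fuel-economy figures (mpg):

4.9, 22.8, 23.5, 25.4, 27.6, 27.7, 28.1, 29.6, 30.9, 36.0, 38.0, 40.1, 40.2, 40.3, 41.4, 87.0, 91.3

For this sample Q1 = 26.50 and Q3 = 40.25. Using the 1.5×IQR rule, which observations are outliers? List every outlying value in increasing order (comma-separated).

IQR = Q3 − Q1 = 40.25 − 26.50 = 13.75.
Lower fence = Q1 − 1.5·IQR = 26.50 − 20.625 = 5.875.
Upper fence = Q3 + 1.5·IQR = 40.25 + 20.625 = 60.875.
4.9 < 5.875 → outlier.
87.0 > 60.875 → outlier.
91.3 > 60.875 → outlier.
All remaining values lie within [5.875, 60.875].

4.9, 87.0, 91.3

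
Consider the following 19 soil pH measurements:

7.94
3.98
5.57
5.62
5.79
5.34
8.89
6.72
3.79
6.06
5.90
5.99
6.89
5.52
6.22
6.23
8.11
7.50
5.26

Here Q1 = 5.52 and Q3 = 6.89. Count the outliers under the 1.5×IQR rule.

IQR = 1.37; fences at 5.52 − 2.055 = 3.465 and 6.89 + 2.055 = 8.945.
Every value lies within the cutoffs.

0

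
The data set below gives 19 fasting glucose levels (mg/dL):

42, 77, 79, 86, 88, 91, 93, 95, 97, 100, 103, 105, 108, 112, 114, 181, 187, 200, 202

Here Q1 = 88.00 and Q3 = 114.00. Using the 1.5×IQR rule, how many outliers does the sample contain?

IQR = 26.00; fences at 88.00 − 39.00 = 49.00 and 114.00 + 39.00 = 153.00.
Outside the cutoffs: 42, 181, 187, 200, 202.

5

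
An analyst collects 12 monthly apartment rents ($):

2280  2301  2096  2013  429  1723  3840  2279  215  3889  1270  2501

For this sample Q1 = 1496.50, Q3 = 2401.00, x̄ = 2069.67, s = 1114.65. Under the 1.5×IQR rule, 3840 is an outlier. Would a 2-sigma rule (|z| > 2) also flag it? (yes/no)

z = (3840 − 2069.67) / 1114.65 = 1.59.
|z| = 1.59 ≤ 2.

no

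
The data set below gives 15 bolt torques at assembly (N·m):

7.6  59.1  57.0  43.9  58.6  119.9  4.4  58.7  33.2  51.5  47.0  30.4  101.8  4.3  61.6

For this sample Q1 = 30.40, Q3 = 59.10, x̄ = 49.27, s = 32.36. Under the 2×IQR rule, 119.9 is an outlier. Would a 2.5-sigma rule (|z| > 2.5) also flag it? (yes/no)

no

z = (119.9 − 49.27) / 32.36 = 2.18.
|z| = 2.18 ≤ 2.5.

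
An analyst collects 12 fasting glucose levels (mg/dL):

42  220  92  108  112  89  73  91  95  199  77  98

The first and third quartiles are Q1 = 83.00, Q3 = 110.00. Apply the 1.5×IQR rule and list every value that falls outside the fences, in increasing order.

IQR = Q3 − Q1 = 110.00 − 83.00 = 27.00.
Lower fence = Q1 − 1.5·IQR = 83.00 − 40.50 = 42.50.
Upper fence = Q3 + 1.5·IQR = 110.00 + 40.50 = 150.50.
42 < 42.50 → outlier.
199 > 150.50 → outlier.
220 > 150.50 → outlier.
All remaining values lie within [42.50, 150.50].

42, 199, 220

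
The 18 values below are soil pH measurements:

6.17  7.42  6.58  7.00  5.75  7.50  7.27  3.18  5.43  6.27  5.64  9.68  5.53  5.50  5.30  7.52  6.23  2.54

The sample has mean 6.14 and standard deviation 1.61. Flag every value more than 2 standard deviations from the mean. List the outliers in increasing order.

2.54, 9.68

Cutoffs at x̄ ± 2s: 6.14 ± 2·1.61 = [2.92, 9.36].
2.54: z = -2.24, |z| > 2 → outlier.
9.68: z = 2.20, |z| > 2 → outlier.
Every other value lies within [2.92, 9.36].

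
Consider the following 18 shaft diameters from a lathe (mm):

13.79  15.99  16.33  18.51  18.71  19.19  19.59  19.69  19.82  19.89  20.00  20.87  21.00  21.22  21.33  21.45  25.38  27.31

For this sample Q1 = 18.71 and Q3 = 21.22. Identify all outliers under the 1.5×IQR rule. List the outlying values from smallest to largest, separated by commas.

13.79, 25.38, 27.31

IQR = Q3 − Q1 = 21.22 − 18.71 = 2.51.
Lower fence = Q1 − 1.5·IQR = 18.71 − 3.765 = 14.945.
Upper fence = Q3 + 1.5·IQR = 21.22 + 3.765 = 24.985.
13.79 < 14.945 → outlier.
25.38 > 24.985 → outlier.
27.31 > 24.985 → outlier.
All remaining values lie within [14.945, 24.985].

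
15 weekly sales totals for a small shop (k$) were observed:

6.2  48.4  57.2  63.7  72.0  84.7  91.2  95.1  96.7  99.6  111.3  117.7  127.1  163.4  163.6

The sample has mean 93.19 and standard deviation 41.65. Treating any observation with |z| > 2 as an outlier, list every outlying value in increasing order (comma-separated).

Cutoffs at x̄ ± 2s: 93.19 ± 2·41.65 = [9.89, 176.49].
6.2: z = -2.09, |z| > 2 → outlier.
Every other value lies within [9.89, 176.49].

6.2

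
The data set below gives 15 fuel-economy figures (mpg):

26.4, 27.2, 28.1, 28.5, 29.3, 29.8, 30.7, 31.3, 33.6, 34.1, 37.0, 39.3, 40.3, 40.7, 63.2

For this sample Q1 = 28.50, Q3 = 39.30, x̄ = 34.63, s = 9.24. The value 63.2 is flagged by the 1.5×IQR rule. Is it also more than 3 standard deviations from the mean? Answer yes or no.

z = (63.2 − 34.63) / 9.24 = 3.09.
|z| = 3.09 > 3.

yes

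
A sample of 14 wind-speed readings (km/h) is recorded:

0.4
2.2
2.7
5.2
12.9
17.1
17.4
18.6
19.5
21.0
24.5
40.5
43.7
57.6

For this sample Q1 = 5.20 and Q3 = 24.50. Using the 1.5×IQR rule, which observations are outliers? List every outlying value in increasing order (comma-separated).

IQR = Q3 − Q1 = 24.50 − 5.20 = 19.30.
Lower fence = Q1 − 1.5·IQR = 5.20 − 28.95 = -23.75.
Upper fence = Q3 + 1.5·IQR = 24.50 + 28.95 = 53.45.
57.6 > 53.45 → outlier.
All remaining values lie within [-23.75, 53.45].

57.6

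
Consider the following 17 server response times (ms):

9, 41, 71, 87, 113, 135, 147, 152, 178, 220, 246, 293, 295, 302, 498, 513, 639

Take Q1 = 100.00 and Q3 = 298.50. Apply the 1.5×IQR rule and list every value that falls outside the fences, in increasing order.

639

IQR = Q3 − Q1 = 298.50 − 100.00 = 198.50.
Lower fence = Q1 − 1.5·IQR = 100.00 − 297.75 = -197.75.
Upper fence = Q3 + 1.5·IQR = 298.50 + 297.75 = 596.25.
639 > 596.25 → outlier.
All remaining values lie within [-197.75, 596.25].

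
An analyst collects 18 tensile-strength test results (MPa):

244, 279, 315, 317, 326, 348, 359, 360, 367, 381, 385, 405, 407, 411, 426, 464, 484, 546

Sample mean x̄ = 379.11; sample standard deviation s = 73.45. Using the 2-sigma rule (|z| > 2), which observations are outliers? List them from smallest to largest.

546

Cutoffs at x̄ ± 2s: 379.11 ± 2·73.45 = [232.21, 526.01].
546: z = 2.27, |z| > 2 → outlier.
Every other value lies within [232.21, 526.01].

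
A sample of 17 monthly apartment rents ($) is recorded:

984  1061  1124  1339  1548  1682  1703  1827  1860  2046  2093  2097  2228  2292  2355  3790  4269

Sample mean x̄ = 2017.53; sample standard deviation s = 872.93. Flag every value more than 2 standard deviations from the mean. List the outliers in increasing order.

Cutoffs at x̄ ± 2s: 2017.53 ± 2·872.93 = [271.67, 3763.39].
3790: z = 2.03, |z| > 2 → outlier.
4269: z = 2.58, |z| > 2 → outlier.
Every other value lies within [271.67, 3763.39].

3790, 4269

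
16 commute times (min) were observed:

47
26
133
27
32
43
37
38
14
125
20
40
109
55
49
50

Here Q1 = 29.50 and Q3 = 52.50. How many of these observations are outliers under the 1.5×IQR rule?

IQR = 23.00; fences at 29.50 − 34.50 = -5.00 and 52.50 + 34.50 = 87.00.
Outside the cutoffs: 109, 125, 133.

3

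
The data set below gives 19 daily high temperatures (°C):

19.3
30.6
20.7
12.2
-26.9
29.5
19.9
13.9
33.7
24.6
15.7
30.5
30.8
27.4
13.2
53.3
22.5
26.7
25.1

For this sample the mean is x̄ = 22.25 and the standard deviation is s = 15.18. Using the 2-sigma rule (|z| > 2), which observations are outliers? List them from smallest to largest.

Cutoffs at x̄ ± 2s: 22.25 ± 2·15.18 = [-8.11, 52.61].
-26.9: z = -3.24, |z| > 2 → outlier.
53.3: z = 2.05, |z| > 2 → outlier.
Every other value lies within [-8.11, 52.61].

-26.9, 53.3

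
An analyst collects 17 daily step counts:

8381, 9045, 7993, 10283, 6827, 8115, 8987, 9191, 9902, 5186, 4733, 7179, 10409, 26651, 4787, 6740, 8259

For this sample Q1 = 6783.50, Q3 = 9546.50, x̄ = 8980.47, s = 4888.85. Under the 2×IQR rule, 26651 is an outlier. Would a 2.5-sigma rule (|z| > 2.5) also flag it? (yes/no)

z = (26651 − 8980.47) / 4888.85 = 3.61.
|z| = 3.61 > 2.5.

yes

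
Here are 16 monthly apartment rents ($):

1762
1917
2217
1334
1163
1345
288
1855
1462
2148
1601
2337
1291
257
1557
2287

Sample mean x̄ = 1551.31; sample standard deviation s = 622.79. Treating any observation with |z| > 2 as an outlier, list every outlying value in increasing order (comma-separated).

Cutoffs at x̄ ± 2s: 1551.31 ± 2·622.79 = [305.73, 2796.89].
257: z = -2.08, |z| > 2 → outlier.
288: z = -2.03, |z| > 2 → outlier.
Every other value lies within [305.73, 2796.89].

257, 288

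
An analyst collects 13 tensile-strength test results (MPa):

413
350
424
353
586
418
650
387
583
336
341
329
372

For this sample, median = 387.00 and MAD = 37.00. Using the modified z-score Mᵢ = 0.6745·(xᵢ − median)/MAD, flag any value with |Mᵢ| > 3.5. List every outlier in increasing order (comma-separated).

583, 586, 650

|Mᵢ| > 3.5 ⇔ |xᵢ − 387.00| > 3.5·37.00/0.6745 = 191.99.
So outliers lie outside [195.01, 578.99].
583: M = 3.57 → outlier.
586: M = 3.63 → outlier.
650: M = 4.79 → outlier.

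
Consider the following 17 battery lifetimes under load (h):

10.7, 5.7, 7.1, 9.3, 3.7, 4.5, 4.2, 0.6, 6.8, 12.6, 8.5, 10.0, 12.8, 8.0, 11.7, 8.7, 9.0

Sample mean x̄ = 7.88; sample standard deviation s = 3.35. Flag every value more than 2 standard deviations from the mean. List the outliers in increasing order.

Cutoffs at x̄ ± 2s: 7.88 ± 2·3.35 = [1.18, 14.58].
0.6: z = -2.17, |z| > 2 → outlier.
Every other value lies within [1.18, 14.58].

0.6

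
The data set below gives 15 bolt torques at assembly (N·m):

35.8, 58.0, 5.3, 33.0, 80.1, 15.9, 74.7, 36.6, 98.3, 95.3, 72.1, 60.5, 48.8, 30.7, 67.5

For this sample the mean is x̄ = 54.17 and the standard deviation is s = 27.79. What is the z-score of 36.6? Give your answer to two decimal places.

z = (36.6 − 54.17) / 27.79 = -0.63.

-0.63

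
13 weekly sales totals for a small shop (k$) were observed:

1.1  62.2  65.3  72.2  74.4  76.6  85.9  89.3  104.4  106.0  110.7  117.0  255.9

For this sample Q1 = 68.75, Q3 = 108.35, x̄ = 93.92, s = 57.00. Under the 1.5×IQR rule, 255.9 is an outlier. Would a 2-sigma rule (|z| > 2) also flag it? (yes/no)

z = (255.9 − 93.92) / 57.00 = 2.84.
|z| = 2.84 > 2.

yes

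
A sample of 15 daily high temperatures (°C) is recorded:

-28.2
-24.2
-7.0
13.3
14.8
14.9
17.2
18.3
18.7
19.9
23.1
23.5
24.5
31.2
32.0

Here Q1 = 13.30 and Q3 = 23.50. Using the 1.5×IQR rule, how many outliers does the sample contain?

IQR = 10.20; fences at 13.30 − 15.30 = -2.00 and 23.50 + 15.30 = 38.80.
Outside the cutoffs: -28.2, -24.2, -7.0.

3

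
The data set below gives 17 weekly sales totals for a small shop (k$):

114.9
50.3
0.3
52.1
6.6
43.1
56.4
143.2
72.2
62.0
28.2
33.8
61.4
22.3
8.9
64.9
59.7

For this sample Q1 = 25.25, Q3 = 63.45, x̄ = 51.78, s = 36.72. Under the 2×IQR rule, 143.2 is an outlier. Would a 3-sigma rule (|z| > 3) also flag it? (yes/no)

z = (143.2 − 51.78) / 36.72 = 2.49.
|z| = 2.49 ≤ 3.

no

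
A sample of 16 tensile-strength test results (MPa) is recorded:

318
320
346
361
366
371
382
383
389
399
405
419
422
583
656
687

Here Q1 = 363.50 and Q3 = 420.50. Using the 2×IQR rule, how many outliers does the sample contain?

3

IQR = 57.00; fences at 363.50 − 114.00 = 249.50 and 420.50 + 114.00 = 534.50.
Outside the cutoffs: 583, 656, 687.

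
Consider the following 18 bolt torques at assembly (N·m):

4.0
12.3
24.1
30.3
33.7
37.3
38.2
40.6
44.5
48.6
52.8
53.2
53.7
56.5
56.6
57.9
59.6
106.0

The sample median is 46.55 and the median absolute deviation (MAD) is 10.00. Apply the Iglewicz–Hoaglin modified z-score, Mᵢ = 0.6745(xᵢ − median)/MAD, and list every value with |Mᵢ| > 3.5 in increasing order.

|Mᵢ| > 3.5 ⇔ |xᵢ − 46.55| > 3.5·10.00/0.6745 = 51.89.
So outliers lie outside [-5.34, 98.44].
106.0: M = 4.01 → outlier.

106.0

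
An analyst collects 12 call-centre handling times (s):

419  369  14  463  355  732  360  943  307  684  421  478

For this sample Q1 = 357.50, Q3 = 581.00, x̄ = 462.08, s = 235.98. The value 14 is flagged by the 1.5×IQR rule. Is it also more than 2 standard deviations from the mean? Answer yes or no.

no

z = (14 − 462.08) / 235.98 = -1.90.
|z| = 1.90 ≤ 2.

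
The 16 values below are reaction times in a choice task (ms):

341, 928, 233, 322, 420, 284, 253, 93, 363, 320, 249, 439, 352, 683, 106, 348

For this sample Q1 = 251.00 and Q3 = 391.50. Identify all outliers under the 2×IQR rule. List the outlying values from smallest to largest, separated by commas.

IQR = Q3 − Q1 = 391.50 − 251.00 = 140.50.
Lower fence = Q1 − 2·IQR = 251.00 − 281.00 = -30.00.
Upper fence = Q3 + 2·IQR = 391.50 + 281.00 = 672.50.
683 > 672.50 → outlier.
928 > 672.50 → outlier.
All remaining values lie within [-30.00, 672.50].

683, 928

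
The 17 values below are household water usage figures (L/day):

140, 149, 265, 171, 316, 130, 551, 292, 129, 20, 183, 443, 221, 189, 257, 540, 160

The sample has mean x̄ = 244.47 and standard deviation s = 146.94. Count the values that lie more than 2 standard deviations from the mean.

Cutoffs: x̄ ± 2s = [-49.41, 538.35].
Outside the cutoffs: 540, 551.

2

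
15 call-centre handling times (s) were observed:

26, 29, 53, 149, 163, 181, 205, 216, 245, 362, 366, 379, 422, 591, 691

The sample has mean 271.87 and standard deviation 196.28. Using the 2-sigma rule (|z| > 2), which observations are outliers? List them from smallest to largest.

Cutoffs at x̄ ± 2s: 271.87 ± 2·196.28 = [-120.69, 664.43].
691: z = 2.14, |z| > 2 → outlier.
Every other value lies within [-120.69, 664.43].

691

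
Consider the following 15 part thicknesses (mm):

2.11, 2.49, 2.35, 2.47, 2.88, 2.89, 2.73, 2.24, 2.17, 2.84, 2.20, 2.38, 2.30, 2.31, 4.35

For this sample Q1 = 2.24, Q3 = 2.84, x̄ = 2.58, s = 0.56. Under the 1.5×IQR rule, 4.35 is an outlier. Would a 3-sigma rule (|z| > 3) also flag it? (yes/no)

z = (4.35 − 2.58) / 0.56 = 3.16.
|z| = 3.16 > 3.

yes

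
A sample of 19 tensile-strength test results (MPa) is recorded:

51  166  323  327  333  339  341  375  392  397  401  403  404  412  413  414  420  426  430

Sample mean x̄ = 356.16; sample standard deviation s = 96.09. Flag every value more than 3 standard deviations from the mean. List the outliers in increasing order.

Cutoffs at x̄ ± 3s: 356.16 ± 3·96.09 = [67.89, 644.43].
51: z = -3.18, |z| > 3 → outlier.
Every other value lies within [67.89, 644.43].

51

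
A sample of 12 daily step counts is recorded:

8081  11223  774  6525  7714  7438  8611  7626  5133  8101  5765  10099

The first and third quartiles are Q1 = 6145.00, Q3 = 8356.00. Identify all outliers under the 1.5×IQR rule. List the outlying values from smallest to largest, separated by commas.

IQR = Q3 − Q1 = 8356.00 − 6145.00 = 2211.00.
Lower fence = Q1 − 1.5·IQR = 6145.00 − 3316.50 = 2828.50.
Upper fence = Q3 + 1.5·IQR = 8356.00 + 3316.50 = 11672.50.
774 < 2828.50 → outlier.
All remaining values lie within [2828.50, 11672.50].

774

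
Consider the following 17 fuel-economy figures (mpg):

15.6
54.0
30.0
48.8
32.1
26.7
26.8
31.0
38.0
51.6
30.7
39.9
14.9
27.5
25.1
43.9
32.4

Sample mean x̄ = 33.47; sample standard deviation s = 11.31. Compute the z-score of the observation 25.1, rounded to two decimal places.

z = (25.1 − 33.47) / 11.31 = -0.74.

-0.74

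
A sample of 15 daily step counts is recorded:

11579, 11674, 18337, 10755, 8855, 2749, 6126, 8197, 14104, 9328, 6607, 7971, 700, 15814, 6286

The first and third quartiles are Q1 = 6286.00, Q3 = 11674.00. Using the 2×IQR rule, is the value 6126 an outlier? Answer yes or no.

no

IQR = Q3 − Q1 = 11674.00 − 6286.00 = 5388.00.
Lower fence = Q1 − 2·IQR = 6286.00 − 10776.00 = -4490.00.
Upper fence = Q3 + 2·IQR = 11674.00 + 10776.00 = 22450.00.
6126 lies within [-4490.00, 22450.00].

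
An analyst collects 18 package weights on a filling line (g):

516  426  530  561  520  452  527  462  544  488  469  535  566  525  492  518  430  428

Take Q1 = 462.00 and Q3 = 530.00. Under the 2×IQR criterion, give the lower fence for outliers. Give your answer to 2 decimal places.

IQR = Q3 − Q1 = 530.00 − 462.00 = 68.00.
Lower fence = Q1 − 2·IQR = 462.00 − 136.00 = 326.00.
Upper fence = Q3 + 2·IQR = 530.00 + 136.00 = 666.00.

326.00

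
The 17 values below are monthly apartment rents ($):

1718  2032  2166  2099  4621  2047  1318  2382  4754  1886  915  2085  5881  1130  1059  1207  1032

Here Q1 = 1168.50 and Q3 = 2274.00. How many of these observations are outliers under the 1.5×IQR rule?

IQR = 1105.50; fences at 1168.50 − 1658.25 = -489.75 and 2274.00 + 1658.25 = 3932.25.
Outside the cutoffs: 4621, 4754, 5881.

3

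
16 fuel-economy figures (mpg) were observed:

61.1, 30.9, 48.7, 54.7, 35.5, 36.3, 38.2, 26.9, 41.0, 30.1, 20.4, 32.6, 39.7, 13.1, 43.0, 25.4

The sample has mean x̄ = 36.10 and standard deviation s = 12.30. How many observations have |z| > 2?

Cutoffs: x̄ ± 2s = [11.50, 60.70].
Outside the cutoffs: 61.1.

1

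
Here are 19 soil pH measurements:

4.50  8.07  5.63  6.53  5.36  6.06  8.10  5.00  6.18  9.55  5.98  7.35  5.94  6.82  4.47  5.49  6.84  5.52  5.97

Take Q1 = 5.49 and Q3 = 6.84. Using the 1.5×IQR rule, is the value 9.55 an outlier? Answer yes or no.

IQR = Q3 − Q1 = 6.84 − 5.49 = 1.35.
Lower fence = Q1 − 1.5·IQR = 5.49 − 2.025 = 3.465.
Upper fence = Q3 + 1.5·IQR = 6.84 + 2.025 = 8.865.
9.55 lies above the upper fence.

yes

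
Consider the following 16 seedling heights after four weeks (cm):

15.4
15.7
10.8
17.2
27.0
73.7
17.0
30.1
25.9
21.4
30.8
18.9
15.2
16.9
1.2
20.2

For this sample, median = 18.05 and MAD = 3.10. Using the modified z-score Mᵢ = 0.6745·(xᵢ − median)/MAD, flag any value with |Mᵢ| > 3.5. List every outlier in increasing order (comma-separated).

|Mᵢ| > 3.5 ⇔ |xᵢ − 18.05| > 3.5·3.10/0.6745 = 16.09.
So outliers lie outside [1.96, 34.14].
1.2: M = -3.67 → outlier.
73.7: M = 12.11 → outlier.

1.2, 73.7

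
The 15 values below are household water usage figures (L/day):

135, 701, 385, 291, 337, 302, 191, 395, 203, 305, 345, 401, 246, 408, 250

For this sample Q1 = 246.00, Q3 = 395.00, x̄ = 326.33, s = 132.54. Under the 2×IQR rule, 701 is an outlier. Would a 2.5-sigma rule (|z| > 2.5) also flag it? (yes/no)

z = (701 − 326.33) / 132.54 = 2.83.
|z| = 2.83 > 2.5.

yes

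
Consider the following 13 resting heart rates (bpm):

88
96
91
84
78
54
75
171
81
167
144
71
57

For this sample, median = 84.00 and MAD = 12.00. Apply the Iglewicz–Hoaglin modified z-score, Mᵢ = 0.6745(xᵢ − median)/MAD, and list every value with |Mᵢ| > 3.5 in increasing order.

|Mᵢ| > 3.5 ⇔ |xᵢ − 84.00| > 3.5·12.00/0.6745 = 62.27.
So outliers lie outside [21.73, 146.27].
167: M = 4.67 → outlier.
171: M = 4.89 → outlier.

167, 171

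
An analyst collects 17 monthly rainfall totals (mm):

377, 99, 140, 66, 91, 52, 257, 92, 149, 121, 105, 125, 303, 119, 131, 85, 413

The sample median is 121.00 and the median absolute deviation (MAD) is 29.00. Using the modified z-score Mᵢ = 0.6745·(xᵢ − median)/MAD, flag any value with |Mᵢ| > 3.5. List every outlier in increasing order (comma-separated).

|Mᵢ| > 3.5 ⇔ |xᵢ − 121.00| > 3.5·29.00/0.6745 = 150.48.
So outliers lie outside [-29.48, 271.48].
303: M = 4.23 → outlier.
377: M = 5.95 → outlier.
413: M = 6.79 → outlier.

303, 377, 413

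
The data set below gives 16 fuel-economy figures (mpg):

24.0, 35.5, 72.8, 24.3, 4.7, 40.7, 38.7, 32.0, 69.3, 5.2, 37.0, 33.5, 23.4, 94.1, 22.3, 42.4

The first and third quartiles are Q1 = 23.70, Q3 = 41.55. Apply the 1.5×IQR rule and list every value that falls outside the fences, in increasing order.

69.3, 72.8, 94.1

IQR = Q3 − Q1 = 41.55 − 23.70 = 17.85.
Lower fence = Q1 − 1.5·IQR = 23.70 − 26.775 = -3.075.
Upper fence = Q3 + 1.5·IQR = 41.55 + 26.775 = 68.325.
69.3 > 68.325 → outlier.
72.8 > 68.325 → outlier.
94.1 > 68.325 → outlier.
All remaining values lie within [-3.075, 68.325].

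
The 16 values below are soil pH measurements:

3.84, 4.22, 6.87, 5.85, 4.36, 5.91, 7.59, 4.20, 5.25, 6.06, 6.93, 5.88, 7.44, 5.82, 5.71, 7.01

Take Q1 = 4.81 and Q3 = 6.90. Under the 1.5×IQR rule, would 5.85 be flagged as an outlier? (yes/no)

IQR = Q3 − Q1 = 6.90 − 4.81 = 2.09.
Lower fence = Q1 − 1.5·IQR = 4.81 − 3.135 = 1.675.
Upper fence = Q3 + 1.5·IQR = 6.90 + 3.135 = 10.035.
5.85 lies within [1.675, 10.035].

no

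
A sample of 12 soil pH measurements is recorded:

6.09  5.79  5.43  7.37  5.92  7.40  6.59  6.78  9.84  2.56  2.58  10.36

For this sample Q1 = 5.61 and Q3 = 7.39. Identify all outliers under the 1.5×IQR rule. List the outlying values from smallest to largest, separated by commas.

2.56, 2.58, 10.36

IQR = Q3 − Q1 = 7.39 − 5.61 = 1.78.
Lower fence = Q1 − 1.5·IQR = 5.61 − 2.67 = 2.94.
Upper fence = Q3 + 1.5·IQR = 7.39 + 2.67 = 10.06.
2.56 < 2.94 → outlier.
2.58 < 2.94 → outlier.
10.36 > 10.06 → outlier.
All remaining values lie within [2.94, 10.06].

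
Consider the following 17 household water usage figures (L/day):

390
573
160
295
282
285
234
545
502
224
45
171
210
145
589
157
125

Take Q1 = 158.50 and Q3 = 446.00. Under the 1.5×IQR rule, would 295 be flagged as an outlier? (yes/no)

no

IQR = Q3 − Q1 = 446.00 − 158.50 = 287.50.
Lower fence = Q1 − 1.5·IQR = 158.50 − 431.25 = -272.75.
Upper fence = Q3 + 1.5·IQR = 446.00 + 431.25 = 877.25.
295 lies within [-272.75, 877.25].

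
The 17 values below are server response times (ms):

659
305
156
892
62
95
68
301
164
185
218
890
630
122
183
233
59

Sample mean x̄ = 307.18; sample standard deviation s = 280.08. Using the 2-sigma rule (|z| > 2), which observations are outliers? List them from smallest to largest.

890, 892

Cutoffs at x̄ ± 2s: 307.18 ± 2·280.08 = [-252.98, 867.34].
890: z = 2.08, |z| > 2 → outlier.
892: z = 2.09, |z| > 2 → outlier.
Every other value lies within [-252.98, 867.34].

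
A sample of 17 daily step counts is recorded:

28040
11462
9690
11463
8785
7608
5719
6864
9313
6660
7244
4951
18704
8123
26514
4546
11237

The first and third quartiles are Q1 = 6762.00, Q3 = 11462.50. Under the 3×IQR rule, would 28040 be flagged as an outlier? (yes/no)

IQR = Q3 − Q1 = 11462.50 − 6762.00 = 4700.50.
Lower fence = Q1 − 3·IQR = 6762.00 − 14101.50 = -7339.50.
Upper fence = Q3 + 3·IQR = 11462.50 + 14101.50 = 25564.00.
28040 lies above the upper fence.

yes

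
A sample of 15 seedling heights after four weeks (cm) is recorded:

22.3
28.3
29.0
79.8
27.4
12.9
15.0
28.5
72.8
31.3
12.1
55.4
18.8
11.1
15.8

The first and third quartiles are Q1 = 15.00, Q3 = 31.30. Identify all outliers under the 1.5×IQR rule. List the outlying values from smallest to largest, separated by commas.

72.8, 79.8

IQR = Q3 − Q1 = 31.30 − 15.00 = 16.30.
Lower fence = Q1 − 1.5·IQR = 15.00 − 24.45 = -9.45.
Upper fence = Q3 + 1.5·IQR = 31.30 + 24.45 = 55.75.
72.8 > 55.75 → outlier.
79.8 > 55.75 → outlier.
All remaining values lie within [-9.45, 55.75].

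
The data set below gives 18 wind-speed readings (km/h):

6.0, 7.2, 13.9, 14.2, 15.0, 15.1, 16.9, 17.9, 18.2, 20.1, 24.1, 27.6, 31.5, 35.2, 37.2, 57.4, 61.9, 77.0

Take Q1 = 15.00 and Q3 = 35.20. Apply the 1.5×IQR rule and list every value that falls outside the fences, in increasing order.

IQR = Q3 − Q1 = 35.20 − 15.00 = 20.20.
Lower fence = Q1 − 1.5·IQR = 15.00 − 30.30 = -15.30.
Upper fence = Q3 + 1.5·IQR = 35.20 + 30.30 = 65.50.
77.0 > 65.50 → outlier.
All remaining values lie within [-15.30, 65.50].

77.0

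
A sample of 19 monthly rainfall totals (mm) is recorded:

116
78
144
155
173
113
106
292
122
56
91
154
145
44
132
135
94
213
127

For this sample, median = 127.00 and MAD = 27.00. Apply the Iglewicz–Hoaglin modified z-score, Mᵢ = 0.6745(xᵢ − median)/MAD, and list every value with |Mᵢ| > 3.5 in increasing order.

|Mᵢ| > 3.5 ⇔ |xᵢ − 127.00| > 3.5·27.00/0.6745 = 140.10.
So outliers lie outside [-13.10, 267.10].
292: M = 4.12 → outlier.

292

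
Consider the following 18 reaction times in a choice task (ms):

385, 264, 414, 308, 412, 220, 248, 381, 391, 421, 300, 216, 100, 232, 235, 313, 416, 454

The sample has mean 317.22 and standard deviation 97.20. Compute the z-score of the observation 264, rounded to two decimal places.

z = (264 − 317.22) / 97.20 = -0.55.

-0.55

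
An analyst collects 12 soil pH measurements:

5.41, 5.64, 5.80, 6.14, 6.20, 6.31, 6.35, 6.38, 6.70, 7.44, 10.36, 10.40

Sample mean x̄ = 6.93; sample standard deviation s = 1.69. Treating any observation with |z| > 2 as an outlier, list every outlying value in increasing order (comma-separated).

Cutoffs at x̄ ± 2s: 6.93 ± 2·1.69 = [3.55, 10.31].
10.36: z = 2.03, |z| > 2 → outlier.
10.40: z = 2.05, |z| > 2 → outlier.
Every other value lies within [3.55, 10.31].

10.36, 10.40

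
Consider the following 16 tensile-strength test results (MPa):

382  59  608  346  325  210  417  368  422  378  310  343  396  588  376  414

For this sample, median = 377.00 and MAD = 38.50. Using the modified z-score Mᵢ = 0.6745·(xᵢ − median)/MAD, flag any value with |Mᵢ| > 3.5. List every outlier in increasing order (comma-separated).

59, 588, 608

|Mᵢ| > 3.5 ⇔ |xᵢ − 377.00| > 3.5·38.50/0.6745 = 199.78.
So outliers lie outside [177.22, 576.78].
59: M = -5.57 → outlier.
588: M = 3.70 → outlier.
608: M = 4.05 → outlier.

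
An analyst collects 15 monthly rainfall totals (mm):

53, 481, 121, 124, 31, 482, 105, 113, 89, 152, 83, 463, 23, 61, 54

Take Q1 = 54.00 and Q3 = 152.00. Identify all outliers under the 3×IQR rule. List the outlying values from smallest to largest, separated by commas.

463, 481, 482

IQR = Q3 − Q1 = 152.00 − 54.00 = 98.00.
Lower fence = Q1 − 3·IQR = 54.00 − 294.00 = -240.00.
Upper fence = Q3 + 3·IQR = 152.00 + 294.00 = 446.00.
463 > 446.00 → outlier.
481 > 446.00 → outlier.
482 > 446.00 → outlier.
All remaining values lie within [-240.00, 446.00].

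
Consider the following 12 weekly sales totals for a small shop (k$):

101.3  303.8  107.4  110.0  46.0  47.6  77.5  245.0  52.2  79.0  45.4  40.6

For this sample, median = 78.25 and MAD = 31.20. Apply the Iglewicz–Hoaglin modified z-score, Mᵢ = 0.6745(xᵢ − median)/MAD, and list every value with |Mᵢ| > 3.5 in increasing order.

|Mᵢ| > 3.5 ⇔ |xᵢ − 78.25| > 3.5·31.20/0.6745 = 161.90.
So outliers lie outside [-83.65, 240.15].
245.0: M = 3.60 → outlier.
303.8: M = 4.88 → outlier.

245.0, 303.8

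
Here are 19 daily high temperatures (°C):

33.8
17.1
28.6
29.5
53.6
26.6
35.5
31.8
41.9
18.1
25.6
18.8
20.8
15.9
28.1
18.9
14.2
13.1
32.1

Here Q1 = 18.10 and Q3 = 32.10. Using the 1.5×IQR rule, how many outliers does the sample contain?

1

IQR = 14.00; fences at 18.10 − 21.00 = -2.90 and 32.10 + 21.00 = 53.10.
Outside the cutoffs: 53.6.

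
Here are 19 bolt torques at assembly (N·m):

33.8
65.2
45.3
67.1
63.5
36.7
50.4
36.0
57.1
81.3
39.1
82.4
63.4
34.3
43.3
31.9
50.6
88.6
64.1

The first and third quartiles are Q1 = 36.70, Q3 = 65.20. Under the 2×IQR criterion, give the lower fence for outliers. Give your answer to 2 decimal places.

-20.30

IQR = Q3 − Q1 = 65.20 − 36.70 = 28.50.
Lower fence = Q1 − 2·IQR = 36.70 − 57.00 = -20.30.
Upper fence = Q3 + 2·IQR = 65.20 + 57.00 = 122.20.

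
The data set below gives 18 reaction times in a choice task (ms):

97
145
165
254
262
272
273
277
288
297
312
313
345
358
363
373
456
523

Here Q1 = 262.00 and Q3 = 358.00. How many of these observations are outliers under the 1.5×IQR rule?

IQR = 96.00; fences at 262.00 − 144.00 = 118.00 and 358.00 + 144.00 = 502.00.
Outside the cutoffs: 97, 523.

2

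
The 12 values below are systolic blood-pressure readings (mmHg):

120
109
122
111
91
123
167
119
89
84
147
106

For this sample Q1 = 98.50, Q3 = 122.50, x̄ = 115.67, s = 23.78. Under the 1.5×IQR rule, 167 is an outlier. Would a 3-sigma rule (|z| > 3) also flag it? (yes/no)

z = (167 − 115.67) / 23.78 = 2.16.
|z| = 2.16 ≤ 3.

no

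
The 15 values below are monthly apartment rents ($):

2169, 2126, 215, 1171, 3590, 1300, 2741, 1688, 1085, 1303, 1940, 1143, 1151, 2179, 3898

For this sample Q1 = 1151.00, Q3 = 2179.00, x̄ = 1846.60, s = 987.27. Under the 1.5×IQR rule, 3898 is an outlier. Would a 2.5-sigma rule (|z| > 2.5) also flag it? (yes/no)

z = (3898 − 1846.60) / 987.27 = 2.08.
|z| = 2.08 ≤ 2.5.

no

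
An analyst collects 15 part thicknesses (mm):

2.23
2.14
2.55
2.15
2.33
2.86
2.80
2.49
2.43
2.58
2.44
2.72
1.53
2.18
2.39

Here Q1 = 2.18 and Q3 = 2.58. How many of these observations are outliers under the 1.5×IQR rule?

1

IQR = 0.40; fences at 2.18 − 0.60 = 1.58 and 2.58 + 0.60 = 3.18.
Outside the cutoffs: 1.53.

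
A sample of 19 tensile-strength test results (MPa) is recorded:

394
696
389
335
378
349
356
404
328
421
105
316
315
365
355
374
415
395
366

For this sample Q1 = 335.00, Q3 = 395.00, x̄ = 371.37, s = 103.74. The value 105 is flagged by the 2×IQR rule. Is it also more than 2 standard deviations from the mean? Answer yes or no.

z = (105 − 371.37) / 103.74 = -2.57.
|z| = 2.57 > 2.

yes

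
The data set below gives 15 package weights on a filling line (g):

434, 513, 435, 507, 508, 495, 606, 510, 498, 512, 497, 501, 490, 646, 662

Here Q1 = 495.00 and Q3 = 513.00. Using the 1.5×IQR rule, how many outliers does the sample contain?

IQR = 18.00; fences at 495.00 − 27.00 = 468.00 and 513.00 + 27.00 = 540.00.
Outside the cutoffs: 434, 435, 606, 646, 662.

5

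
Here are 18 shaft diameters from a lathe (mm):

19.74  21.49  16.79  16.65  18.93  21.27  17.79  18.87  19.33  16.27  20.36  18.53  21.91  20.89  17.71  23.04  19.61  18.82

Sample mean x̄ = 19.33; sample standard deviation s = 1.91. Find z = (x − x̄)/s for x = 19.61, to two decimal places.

z = (19.61 − 19.33) / 1.91 = 0.15.

0.15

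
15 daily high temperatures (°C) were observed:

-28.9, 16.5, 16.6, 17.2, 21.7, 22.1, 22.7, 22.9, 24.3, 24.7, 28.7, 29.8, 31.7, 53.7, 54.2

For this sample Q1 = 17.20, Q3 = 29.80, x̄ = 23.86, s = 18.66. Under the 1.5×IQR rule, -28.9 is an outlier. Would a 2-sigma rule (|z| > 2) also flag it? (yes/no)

yes

z = (-28.9 − 23.86) / 18.66 = -2.83.
|z| = 2.83 > 2.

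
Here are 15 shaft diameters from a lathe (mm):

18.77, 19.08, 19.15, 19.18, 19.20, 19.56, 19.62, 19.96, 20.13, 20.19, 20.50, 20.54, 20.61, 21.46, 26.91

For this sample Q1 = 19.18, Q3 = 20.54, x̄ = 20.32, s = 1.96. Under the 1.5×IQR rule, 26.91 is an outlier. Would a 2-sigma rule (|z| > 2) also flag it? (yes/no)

z = (26.91 − 20.32) / 1.96 = 3.36.
|z| = 3.36 > 2.

yes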